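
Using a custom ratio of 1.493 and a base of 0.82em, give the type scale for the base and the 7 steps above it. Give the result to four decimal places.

0.8200em, 1.2243em, 1.8278em, 2.7289em, 4.0743em, 6.0829em, 9.0818em, 13.5592em

Step 0: 0.82em
Step 1: 0.82 × 1.493 = 1.2243
Step 2: 0.82 × 1.493² = 1.8278
Step 3: 0.82 × 1.493³ = 2.7289
Step 4: 0.82 × 1.493⁴ = 4.0743
Step 5: 0.82 × 1.493⁵ = 6.0829
Step 6: 0.82 × 1.493⁶ = 9.0818
Step 7: 0.82 × 1.493⁷ = 13.5592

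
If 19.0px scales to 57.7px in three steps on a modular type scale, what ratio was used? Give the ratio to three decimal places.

1.448

The ratio satisfies 19.0 × r³ = 57.7, so r = (57.7 / 19.0)^(1/3).
r = 3.0368^(1/3) ≈ 1.4481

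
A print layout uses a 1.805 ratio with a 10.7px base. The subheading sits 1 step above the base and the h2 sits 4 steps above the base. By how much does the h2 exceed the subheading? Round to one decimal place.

94.3px

Step 1: 10.7 × 1.805 = 19.313px
Step 4: 10.7 × 1.805⁴ = 113.578px
Difference: 113.578 − 19.313 = 94.265px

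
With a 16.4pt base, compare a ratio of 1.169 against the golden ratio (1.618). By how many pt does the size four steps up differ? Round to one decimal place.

At 1.169: 16.4 × 1.169⁴ = 30.627pt
Golden ratio: 16.4 × 1.618⁴ = 112.398pt
Difference: 112.398 − 30.627 = 81.771pt

81.8pt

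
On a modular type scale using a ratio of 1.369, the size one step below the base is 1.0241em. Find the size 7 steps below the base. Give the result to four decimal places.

0.1556em

The gap is -7 − (-1) = -6 steps, so the factor is 1.369^-6.
1.0241 ÷ 1.369⁶ = 1.0241 ÷ 6.58295 ≈ 0.1556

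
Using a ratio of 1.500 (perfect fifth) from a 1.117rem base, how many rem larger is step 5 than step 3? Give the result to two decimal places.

Step 3: 1.117 × 1.500³ = 3.7699rem
Step 5: 1.117 × 1.500⁵ = 8.4822rem
Difference: 8.4822 − 3.7699 = 4.7123rem

4.71rem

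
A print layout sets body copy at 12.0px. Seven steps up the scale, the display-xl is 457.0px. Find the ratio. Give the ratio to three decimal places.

The ratio satisfies 12.0 × r⁷ = 457.0, so r = (457.0 / 12.0)^(1/7).
r = 38.0833^(1/7) ≈ 1.6820

1.682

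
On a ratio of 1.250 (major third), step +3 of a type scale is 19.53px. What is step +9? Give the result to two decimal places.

74.50px

19.53 × 1.250⁶ = 19.53 × 3.81470 ≈ 74.501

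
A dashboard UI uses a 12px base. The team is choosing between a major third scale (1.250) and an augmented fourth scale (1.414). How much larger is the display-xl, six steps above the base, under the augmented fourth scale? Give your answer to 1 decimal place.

50.1px

Major third: 12.0 × 1.250⁶ = 45.776px
Augmented fourth: 12.0 × 1.414⁶ = 95.913px
Difference: 95.913 − 45.776 = 50.137px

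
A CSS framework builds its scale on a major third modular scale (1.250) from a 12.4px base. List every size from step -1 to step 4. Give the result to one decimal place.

9.9px, 12.4px, 15.5px, 19.4px, 24.2px, 30.3px

Step -1: 12.4 ÷ 1.250 = 9.9
Step 0: 12.4px
Step 1: 12.4 × 1.250 = 15.5
Step 2: 12.4 × 1.250² = 19.4
Step 3: 12.4 × 1.250³ = 24.2
Step 4: 12.4 × 1.250⁴ = 30.3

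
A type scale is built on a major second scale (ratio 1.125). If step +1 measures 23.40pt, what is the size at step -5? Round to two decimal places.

11.54pt

23.40 ÷ 1.125⁶ = 23.40 ÷ 2.02729 ≈ 11.543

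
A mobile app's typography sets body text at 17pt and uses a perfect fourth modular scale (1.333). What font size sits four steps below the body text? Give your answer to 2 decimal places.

5.38pt

17.0 ÷ 1.333⁴ = 17.0 ÷ 3.15733 ≈ 5.38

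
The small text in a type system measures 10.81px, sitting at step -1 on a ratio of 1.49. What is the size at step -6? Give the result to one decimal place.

1.5px

10.81 ÷ 1.49⁵ = 10.81 ÷ 7.34398 ≈ 1.472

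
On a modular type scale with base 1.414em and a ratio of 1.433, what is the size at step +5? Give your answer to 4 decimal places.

8.5444em

1.414 × 1.433⁵ = 1.414 × 6.04270 ≈ 8.5444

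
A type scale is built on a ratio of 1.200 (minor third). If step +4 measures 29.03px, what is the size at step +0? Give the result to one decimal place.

14.0px

29.03 ÷ 1.200⁴ = 29.03 ÷ 2.07360 ≈ 14.000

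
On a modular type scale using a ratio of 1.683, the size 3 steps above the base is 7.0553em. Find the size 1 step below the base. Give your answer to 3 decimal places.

Moving from step +3 to step -1 is 4 steps down, so divide by r⁴.
7.0553 ÷ 1.683⁴ = 7.0553 ÷ 8.02299 ≈ 0.879

0.879em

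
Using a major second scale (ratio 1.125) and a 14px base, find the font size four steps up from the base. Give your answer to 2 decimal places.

22.43px

Each step on a modular scale multiplies by the ratio, so the size n steps from the base is base × ratioⁿ.
14.0 × 1.125⁴ = 14.0 × 1.60181 ≈ 22.43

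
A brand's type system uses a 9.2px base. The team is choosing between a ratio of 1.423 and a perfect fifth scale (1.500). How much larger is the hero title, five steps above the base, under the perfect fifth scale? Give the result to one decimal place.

16.2px

At 1.423: 9.2 × 1.423⁵ = 53.680px
Perfect fifth: 9.2 × 1.500⁵ = 69.862px
Difference: 69.862 − 53.680 = 16.182px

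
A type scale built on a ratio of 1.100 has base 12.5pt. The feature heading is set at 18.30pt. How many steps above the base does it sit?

4

1.100ⁿ = 18.30 / 12.5 = 1.4640
n = ln(1.4640) / ln(1.100) = 0.3812 / 0.0953 ≈ 4.00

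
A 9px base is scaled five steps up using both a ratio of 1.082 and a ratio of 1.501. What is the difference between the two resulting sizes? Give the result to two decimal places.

55.23px

At 1.082: 9.0 × 1.082⁵ = 13.3469px
At 1.501: 9.0 × 1.501⁵ = 68.5719px
Difference: 68.5719 − 13.3469 = 55.2250px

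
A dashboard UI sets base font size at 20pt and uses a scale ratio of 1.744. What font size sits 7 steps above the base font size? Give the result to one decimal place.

981.4pt

20.0 × 1.744⁷ = 20.0 × 49.07105 ≈ 981.42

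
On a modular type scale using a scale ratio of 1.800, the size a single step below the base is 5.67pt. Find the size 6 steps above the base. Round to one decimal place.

347.1pt

5.67 × 1.800⁷ = 5.67 × 61.22200 ≈ 347.129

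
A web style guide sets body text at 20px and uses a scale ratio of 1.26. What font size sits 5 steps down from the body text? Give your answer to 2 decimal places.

6.30px

A modular type scale is a geometric sequence: sizeₙ = base × rⁿ.
20.0 ÷ 1.26⁵ = 20.0 ÷ 3.17580 ≈ 6.30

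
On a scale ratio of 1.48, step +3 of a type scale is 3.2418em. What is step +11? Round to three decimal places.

3.2418 × 1.48⁸ = 3.2418 × 23.01939 ≈ 74.624

74.624em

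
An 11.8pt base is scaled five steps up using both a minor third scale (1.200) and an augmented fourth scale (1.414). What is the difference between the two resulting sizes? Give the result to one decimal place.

37.3pt

Minor third: 11.8 × 1.200⁵ = 29.362pt
Augmented fourth: 11.8 × 1.414⁵ = 66.700pt
Difference: 66.700 − 29.362 = 37.338pt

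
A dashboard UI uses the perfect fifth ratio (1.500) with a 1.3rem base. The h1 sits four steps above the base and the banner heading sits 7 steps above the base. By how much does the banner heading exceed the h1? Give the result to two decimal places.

15.63rem

Step 4: 1.3 × 1.500⁴ = 6.5812rem
Step 7: 1.3 × 1.500⁷ = 22.2117rem
Difference: 22.2117 − 6.5812 = 15.6305rem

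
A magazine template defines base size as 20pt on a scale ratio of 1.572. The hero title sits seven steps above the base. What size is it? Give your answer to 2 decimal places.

A modular type scale is a geometric sequence: sizeₙ = base × rⁿ.
20.0 × 1.572⁷ = 20.0 × 23.72290 ≈ 474.46

474.46pt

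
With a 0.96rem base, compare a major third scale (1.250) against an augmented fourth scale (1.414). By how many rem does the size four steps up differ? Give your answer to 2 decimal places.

1.49rem

Major third: 0.96 × 1.250⁴ = 2.3438rem
Augmented fourth: 0.96 × 1.414⁴ = 3.8377rem
Difference: 3.8377 − 2.3438 = 1.4939rem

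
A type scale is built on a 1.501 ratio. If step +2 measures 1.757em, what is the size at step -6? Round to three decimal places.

1.757 ÷ 1.501⁸ = 1.757 ÷ 25.76591 ≈ 0.068

0.068em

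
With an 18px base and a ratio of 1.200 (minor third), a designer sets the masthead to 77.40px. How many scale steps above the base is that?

1.200ⁿ = 77.40 / 18 = 4.3000
n = ln(4.3000) / ln(1.200) = 1.4586 / 0.1823 ≈ 8.00

8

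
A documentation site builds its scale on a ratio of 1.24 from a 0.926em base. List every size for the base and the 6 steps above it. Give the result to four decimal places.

0.9260em, 1.1482em, 1.4238em, 1.7655em, 2.1893em, 2.7147em, 3.3662em

Step 0: 0.926em
Step 1: 0.926 × 1.24 = 1.1482
Step 2: 0.926 × 1.24² = 1.4238
Step 3: 0.926 × 1.24³ = 1.7655
Step 4: 0.926 × 1.24⁴ = 2.1893
Step 5: 0.926 × 1.24⁵ = 2.7147
Step 6: 0.926 × 1.24⁶ = 3.3662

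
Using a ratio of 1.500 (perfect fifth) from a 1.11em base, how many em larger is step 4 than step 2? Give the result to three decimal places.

Step 2: 1.11 × 1.500² = 2.49750em
Step 4: 1.11 × 1.500⁴ = 5.61938em
Difference: 5.61938 − 2.49750 = 3.12188em

3.122em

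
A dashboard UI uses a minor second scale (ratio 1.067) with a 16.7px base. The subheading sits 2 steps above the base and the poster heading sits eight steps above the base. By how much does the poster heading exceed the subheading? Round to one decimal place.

9.0px

Step 2: 16.7 × 1.067² = 19.013px
Step 8: 16.7 × 1.067⁸ = 28.056px
Difference: 28.056 − 19.013 = 9.043px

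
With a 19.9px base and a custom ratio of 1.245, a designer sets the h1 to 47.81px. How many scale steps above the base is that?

1.245ⁿ = 47.81 / 19.9 = 2.4025
n = ln(2.4025) / ln(1.245) = 0.8765 / 0.2191 ≈ 4.00

4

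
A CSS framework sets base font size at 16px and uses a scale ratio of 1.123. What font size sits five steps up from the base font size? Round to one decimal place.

28.6px

16.0 × 1.123⁵ = 16.0 × 1.78607 ≈ 28.58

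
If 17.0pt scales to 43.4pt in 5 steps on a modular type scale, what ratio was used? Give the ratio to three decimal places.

1.206

The ratio satisfies 17.0 × r⁵ = 43.4, so r = (43.4 / 17.0)^(1/5).
r = 2.5529^(1/5) ≈ 1.2062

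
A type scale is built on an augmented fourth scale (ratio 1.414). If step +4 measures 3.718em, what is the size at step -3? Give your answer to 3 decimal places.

0.329em

Moving from step +4 to step -3 is 7 steps down, so divide by r⁷.
3.718 ÷ 1.414⁷ = 3.718 ÷ 11.30175 ≈ 0.329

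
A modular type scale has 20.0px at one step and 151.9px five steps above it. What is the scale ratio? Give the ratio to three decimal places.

1.500

r⁵ = 151.9 / 20.0, so r = (151.9/20.0)^(1/5).
r = 7.5950^(1/5) ≈ 1.5000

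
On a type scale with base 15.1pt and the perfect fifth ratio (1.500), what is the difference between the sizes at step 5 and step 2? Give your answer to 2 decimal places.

80.69pt

Step 2: 15.1 × 1.500² = 33.9750pt
Step 5: 15.1 × 1.500⁵ = 114.6656pt
Difference: 114.6656 − 33.9750 = 80.6906pt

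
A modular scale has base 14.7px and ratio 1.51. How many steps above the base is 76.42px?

4

1.51ⁿ = 76.42 / 14.7 = 5.1986
n = ln(5.1986) / ln(1.51) = 1.6484 / 0.4121 ≈ 4.00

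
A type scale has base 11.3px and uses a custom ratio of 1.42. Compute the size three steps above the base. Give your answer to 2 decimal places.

11.3 × 1.42³ = 11.3 × 2.86329 ≈ 32.36

32.36px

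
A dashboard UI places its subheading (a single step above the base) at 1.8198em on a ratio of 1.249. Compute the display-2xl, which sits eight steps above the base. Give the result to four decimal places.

8.6290em

Moving from step +1 to step +8 is 7 steps up, so multiply by r⁷.
1.8198 × 1.249⁷ = 1.8198 × 4.74173 ≈ 8.6290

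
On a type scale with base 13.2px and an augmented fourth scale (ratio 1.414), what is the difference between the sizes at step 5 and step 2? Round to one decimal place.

48.2px

Step 2: 13.2 × 1.414² = 26.392px
Step 5: 13.2 × 1.414⁵ = 74.614px
Difference: 74.614 − 26.392 = 48.222px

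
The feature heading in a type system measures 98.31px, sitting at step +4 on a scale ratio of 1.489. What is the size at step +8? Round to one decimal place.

483.3px

Moving from step +4 to step +8 is 4 steps up, so multiply by r⁴.
98.31 × 1.489⁴ = 98.31 × 4.91563 ≈ 483.255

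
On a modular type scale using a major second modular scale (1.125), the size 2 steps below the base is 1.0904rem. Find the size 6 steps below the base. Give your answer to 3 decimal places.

0.681rem

Moving from step -2 to step -6 is 4 steps down, so divide by r⁴.
1.0904 ÷ 1.125⁴ = 1.0904 ÷ 1.60181 ≈ 0.681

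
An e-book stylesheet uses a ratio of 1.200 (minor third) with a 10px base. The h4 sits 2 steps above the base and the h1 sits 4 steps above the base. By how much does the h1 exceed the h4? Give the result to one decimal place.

6.3px

Step 2: 10.0 × 1.200² = 14.400px
Step 4: 10.0 × 1.200⁴ = 20.736px
Difference: 20.736 − 14.400 = 6.336px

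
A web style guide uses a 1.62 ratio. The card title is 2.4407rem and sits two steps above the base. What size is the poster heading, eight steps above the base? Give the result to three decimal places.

44.117rem

2.4407 × 1.62⁶ = 2.4407 × 18.07549 ≈ 44.117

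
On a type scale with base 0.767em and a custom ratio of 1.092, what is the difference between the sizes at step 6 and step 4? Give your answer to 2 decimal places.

0.21em

Step 4: 0.767 × 1.092⁴ = 1.0907em
Step 6: 0.767 × 1.092⁶ = 1.3006em
Difference: 1.3006 − 1.0907 = 0.2099em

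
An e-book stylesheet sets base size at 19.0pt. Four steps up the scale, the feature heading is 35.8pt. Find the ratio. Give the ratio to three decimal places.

r⁴ = 35.8 / 19.0, so r = (35.8/19.0)^(1/4).
r = 1.8842^(1/4) ≈ 1.1716

1.172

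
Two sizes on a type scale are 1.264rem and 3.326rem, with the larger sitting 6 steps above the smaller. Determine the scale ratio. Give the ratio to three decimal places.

The ratio satisfies 1.264 × r⁶ = 3.326, so r = (3.326 / 1.264)^(1/6).
r = 2.6313^(1/6) ≈ 1.1750

1.175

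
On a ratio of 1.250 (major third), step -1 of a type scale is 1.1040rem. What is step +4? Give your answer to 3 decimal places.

3.369rem

1.1040 × 1.250⁵ = 1.1040 × 3.05176 ≈ 3.369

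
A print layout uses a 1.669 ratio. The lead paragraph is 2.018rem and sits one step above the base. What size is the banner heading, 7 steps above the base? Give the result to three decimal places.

43.617rem

The gap is 7 − (1) = 6 steps, so the factor is 1.669^6.
2.018 × 1.669⁶ = 2.018 × 21.61414 ≈ 43.617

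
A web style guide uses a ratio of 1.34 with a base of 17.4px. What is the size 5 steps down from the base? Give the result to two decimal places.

4.03px

Each step on a modular scale multiplies by the ratio, so the size n steps from the base is base × ratioⁿ.
17.4 ÷ 1.34⁵ = 17.4 ÷ 4.32040 ≈ 4.03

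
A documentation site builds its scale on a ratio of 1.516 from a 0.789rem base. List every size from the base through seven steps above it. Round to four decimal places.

Step 0: 0.789rem
Step 1: 0.789 × 1.516 = 1.1961
Step 2: 0.789 × 1.516² = 1.8133
Step 3: 0.789 × 1.516³ = 2.7490
Step 4: 0.789 × 1.516⁴ = 4.1675
Step 5: 0.789 × 1.516⁵ = 6.3179
Step 6: 0.789 × 1.516⁶ = 9.5779
Step 7: 0.789 × 1.516⁷ = 14.5202

0.7890rem, 1.1961rem, 1.8133rem, 2.7490rem, 4.1675rem, 6.3179rem, 9.5779rem, 14.5202rem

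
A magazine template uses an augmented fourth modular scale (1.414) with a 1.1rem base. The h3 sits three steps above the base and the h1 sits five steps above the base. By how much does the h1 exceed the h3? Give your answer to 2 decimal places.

3.11rem

Step 3: 1.1 × 1.414³ = 3.1099rem
Step 5: 1.1 × 1.414⁵ = 6.2178rem
Difference: 6.2178 − 3.1099 = 3.1079rem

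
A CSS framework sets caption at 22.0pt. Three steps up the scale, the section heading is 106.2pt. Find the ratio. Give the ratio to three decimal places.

r³ = 106.2 / 22.0, so r = (106.2/22.0)^(1/3).
r = 4.8273^(1/3) ≈ 1.6901

1.690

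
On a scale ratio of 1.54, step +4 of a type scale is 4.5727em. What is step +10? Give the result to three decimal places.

60.995em

4.5727 × 1.54⁶ = 4.5727 × 13.33903 ≈ 60.995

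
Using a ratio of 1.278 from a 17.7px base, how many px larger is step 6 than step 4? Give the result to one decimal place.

29.9px

Step 4: 17.7 × 1.278⁴ = 47.217px
Step 6: 17.7 × 1.278⁶ = 77.118px
Difference: 77.118 − 47.217 = 29.901px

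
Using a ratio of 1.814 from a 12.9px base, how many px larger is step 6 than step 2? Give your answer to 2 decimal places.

417.19px

Step 2: 12.9 × 1.814² = 42.4487px
Step 6: 12.9 × 1.814⁶ = 459.6353px
Difference: 459.6353 − 42.4487 = 417.1866px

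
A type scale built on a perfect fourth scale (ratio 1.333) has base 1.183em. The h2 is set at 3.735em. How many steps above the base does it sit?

1.333ⁿ = 3.735 / 1.183 = 3.1572
n = ln(3.1572) / ln(1.333) = 1.1497 / 0.2874 ≈ 4.00

4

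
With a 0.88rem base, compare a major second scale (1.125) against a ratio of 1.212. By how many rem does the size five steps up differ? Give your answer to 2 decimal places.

0.72rem

Major second: 0.88 × 1.125⁵ = 1.5858rem
At 1.212: 0.88 × 1.212⁵ = 2.3014rem
Difference: 2.3014 − 1.5858 = 0.7156rem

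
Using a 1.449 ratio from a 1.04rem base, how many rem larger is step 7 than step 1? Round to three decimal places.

12.441rem

Step 1: 1.04 × 1.449 = 1.50696rem
Step 7: 1.04 × 1.449⁷ = 13.94800rem
Difference: 13.94800 − 1.50696 = 12.44104rem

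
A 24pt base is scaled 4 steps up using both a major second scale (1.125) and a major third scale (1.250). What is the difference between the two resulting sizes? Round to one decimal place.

20.2pt

Major second: 24.0 × 1.125⁴ = 38.443pt
Major third: 24.0 × 1.250⁴ = 58.594pt
Difference: 58.594 − 38.443 = 20.151pt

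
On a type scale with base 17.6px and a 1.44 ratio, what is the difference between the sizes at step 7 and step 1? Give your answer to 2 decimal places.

Step 1: 17.6 × 1.44 = 25.3440px
Step 7: 17.6 × 1.44⁷ = 225.9696px
Difference: 225.9696 − 25.3440 = 200.6256px

200.63px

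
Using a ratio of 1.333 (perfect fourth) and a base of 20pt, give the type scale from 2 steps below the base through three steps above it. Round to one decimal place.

11.3pt, 15.0pt, 20.0pt, 26.7pt, 35.5pt, 47.4pt

Step -2: 20.0 ÷ 1.333² = 11.3
Step -1: 20.0 ÷ 1.333 = 15.0
Step 0: 20pt
Step 1: 20.0 × 1.333 = 26.7
Step 2: 20.0 × 1.333² = 35.5
Step 3: 20.0 × 1.333³ = 47.4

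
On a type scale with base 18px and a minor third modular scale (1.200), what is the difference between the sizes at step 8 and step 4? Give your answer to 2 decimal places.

Step 4: 18.0 × 1.200⁴ = 37.3248px
Step 8: 18.0 × 1.200⁸ = 77.3967px
Difference: 77.3967 − 37.3248 = 40.0719px

40.07px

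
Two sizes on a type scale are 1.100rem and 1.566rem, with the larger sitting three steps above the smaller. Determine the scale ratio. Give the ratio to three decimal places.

1.125

r³ = 1.566 / 1.100, so r = (1.566/1.100)^(1/3).
r = 1.4236^(1/3) ≈ 1.1249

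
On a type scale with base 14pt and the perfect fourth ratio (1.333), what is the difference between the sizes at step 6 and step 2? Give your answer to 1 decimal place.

Step 2: 14.0 × 1.333² = 24.876pt
Step 6: 14.0 × 1.333⁶ = 78.543pt
Difference: 78.543 − 24.876 = 53.667pt

53.7pt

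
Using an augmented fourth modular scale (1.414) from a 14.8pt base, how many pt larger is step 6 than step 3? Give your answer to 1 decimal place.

Step 3: 14.8 × 1.414³ = 41.842pt
Step 6: 14.8 × 1.414⁶ = 118.293pt
Difference: 118.293 − 41.842 = 76.451pt

76.5pt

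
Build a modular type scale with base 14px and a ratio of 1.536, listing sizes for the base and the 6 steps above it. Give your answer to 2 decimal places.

Step 0: 14px
Step 1: 14.0 × 1.536 = 21.50
Step 2: 14.0 × 1.536² = 33.03
Step 3: 14.0 × 1.536³ = 50.73
Step 4: 14.0 × 1.536⁴ = 77.93
Step 5: 14.0 × 1.536⁵ = 119.70
Step 6: 14.0 × 1.536⁶ = 183.85

14.00px, 21.50px, 33.03px, 50.73px, 77.93px, 119.70px, 183.85px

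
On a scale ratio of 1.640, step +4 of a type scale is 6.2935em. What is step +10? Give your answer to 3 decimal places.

The gap is 10 − (4) = 6 steps, so the factor is 1.640^6.
6.2935 × 1.640⁶ = 6.2935 × 19.45643 ≈ 122.449

122.449em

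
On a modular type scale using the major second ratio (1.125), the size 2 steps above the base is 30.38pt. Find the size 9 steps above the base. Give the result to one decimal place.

69.3pt

30.38 × 1.125⁷ = 30.38 × 2.28070 ≈ 69.288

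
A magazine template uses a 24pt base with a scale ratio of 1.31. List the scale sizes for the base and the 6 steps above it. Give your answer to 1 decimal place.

24.0pt, 31.4pt, 41.2pt, 54.0pt, 70.7pt, 92.6pt, 121.3pt

Step 0: 24pt
Step 1: 24.0 × 1.31 = 31.4
Step 2: 24.0 × 1.31² = 41.2
Step 3: 24.0 × 1.31³ = 54.0
Step 4: 24.0 × 1.31⁴ = 70.7
Step 5: 24.0 × 1.31⁵ = 92.6
Step 6: 24.0 × 1.31⁶ = 121.3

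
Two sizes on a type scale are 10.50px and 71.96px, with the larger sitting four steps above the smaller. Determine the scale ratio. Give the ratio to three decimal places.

1.618

r⁴ = 71.96 / 10.50, so r = (71.96/10.50)^(1/4).
r = 6.8533^(1/4) ≈ 1.6180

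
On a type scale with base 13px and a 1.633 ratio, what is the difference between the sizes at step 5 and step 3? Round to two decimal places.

94.35px

Step 3: 13.0 × 1.633³ = 56.6111px
Step 5: 13.0 × 1.633⁵ = 150.9643px
Difference: 150.9643 − 56.6111 = 94.3532px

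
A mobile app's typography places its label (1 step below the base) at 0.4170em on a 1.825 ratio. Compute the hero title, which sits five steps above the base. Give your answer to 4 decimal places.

15.4068em

0.4170 × 1.825⁶ = 0.4170 × 36.94683 ≈ 15.4068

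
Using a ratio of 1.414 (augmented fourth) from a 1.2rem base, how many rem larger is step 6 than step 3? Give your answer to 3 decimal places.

6.199rem

Step 3: 1.2 × 1.414³ = 3.39258rem
Step 6: 1.2 × 1.414⁶ = 9.59131rem
Difference: 9.59131 − 3.39258 = 6.19873rem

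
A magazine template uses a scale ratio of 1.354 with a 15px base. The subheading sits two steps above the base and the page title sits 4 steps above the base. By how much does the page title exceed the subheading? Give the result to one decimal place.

22.9px

Step 2: 15.0 × 1.354² = 27.500px
Step 4: 15.0 × 1.354⁴ = 50.416px
Difference: 50.416 − 27.500 = 22.916px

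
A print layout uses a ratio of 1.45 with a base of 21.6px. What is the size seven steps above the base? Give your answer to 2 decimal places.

21.6 × 1.45⁷ = 21.6 × 13.47647 ≈ 291.09

291.09px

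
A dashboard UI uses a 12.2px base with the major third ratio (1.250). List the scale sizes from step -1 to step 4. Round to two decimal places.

Step -1: 12.2 ÷ 1.250 = 9.76
Step 0: 12.2px
Step 1: 12.2 × 1.250 = 15.25
Step 2: 12.2 × 1.250² = 19.06
Step 3: 12.2 × 1.250³ = 23.83
Step 4: 12.2 × 1.250⁴ = 29.79

9.76px, 12.20px, 15.25px, 19.06px, 23.83px, 29.79px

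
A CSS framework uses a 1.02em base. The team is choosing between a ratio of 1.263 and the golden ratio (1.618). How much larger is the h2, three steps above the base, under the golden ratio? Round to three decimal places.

2.266em

At 1.263: 1.02 × 1.263³ = 2.05499em
Golden ratio: 1.02 × 1.618³ = 4.32052em
Difference: 4.32052 − 2.05499 = 2.26553em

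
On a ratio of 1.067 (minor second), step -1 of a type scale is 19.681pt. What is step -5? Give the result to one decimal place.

19.681 ÷ 1.067⁴ = 19.681 ÷ 1.29616 ≈ 15.184

15.2pt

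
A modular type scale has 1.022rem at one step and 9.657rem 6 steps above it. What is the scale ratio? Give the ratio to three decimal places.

The ratio satisfies 1.022 × r⁶ = 9.657, so r = (9.657 / 1.022)^(1/6).
r = 9.4491^(1/6) ≈ 1.4540

1.454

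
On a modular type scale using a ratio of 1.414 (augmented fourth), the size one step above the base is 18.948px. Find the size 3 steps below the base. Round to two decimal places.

4.74px

The gap is -3 − (1) = -4 steps, so the factor is 1.414^-4.
18.948 ÷ 1.414⁴ = 18.948 ÷ 3.99758 ≈ 4.740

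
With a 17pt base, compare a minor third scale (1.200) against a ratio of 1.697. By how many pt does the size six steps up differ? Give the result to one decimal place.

Minor third: 17.0 × 1.200⁶ = 50.762pt
At 1.697: 17.0 × 1.697⁶ = 406.013pt
Difference: 406.013 − 50.762 = 355.251pt

355.3pt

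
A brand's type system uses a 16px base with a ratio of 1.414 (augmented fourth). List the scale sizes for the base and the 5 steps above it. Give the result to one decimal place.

16.0px, 22.6px, 32.0px, 45.2px, 64.0px, 90.4px

Step 0: 16px
Step 1: 16.0 × 1.414 = 22.6
Step 2: 16.0 × 1.414² = 32.0
Step 3: 16.0 × 1.414³ = 45.2
Step 4: 16.0 × 1.414⁴ = 64.0
Step 5: 16.0 × 1.414⁵ = 90.4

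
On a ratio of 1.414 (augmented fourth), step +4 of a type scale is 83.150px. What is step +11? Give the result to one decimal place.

939.7px

83.150 × 1.414⁷ = 83.150 × 11.30175 ≈ 939.741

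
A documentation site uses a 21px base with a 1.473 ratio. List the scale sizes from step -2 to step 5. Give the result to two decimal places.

Step -2: 21.0 ÷ 1.473² = 9.68
Step -1: 21.0 ÷ 1.473 = 14.26
Step 0: 21px
Step 1: 21.0 × 1.473 = 30.93
Step 2: 21.0 × 1.473² = 45.56
Step 3: 21.0 × 1.473³ = 67.12
Step 4: 21.0 × 1.473⁴ = 98.86
Step 5: 21.0 × 1.473⁵ = 145.62

9.68px, 14.26px, 21.00px, 30.93px, 45.56px, 67.12px, 98.86px, 145.62px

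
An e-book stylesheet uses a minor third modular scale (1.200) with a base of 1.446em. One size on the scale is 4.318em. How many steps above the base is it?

1.200ⁿ = 4.318 / 1.446 = 2.9862
n = ln(2.9862) / ln(1.200) = 1.0940 / 0.1823 ≈ 6.00

6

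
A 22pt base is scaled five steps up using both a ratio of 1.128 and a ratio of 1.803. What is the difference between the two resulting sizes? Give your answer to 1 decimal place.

At 1.128: 22.0 × 1.128⁵ = 40.176pt
At 1.803: 22.0 × 1.803⁵ = 419.181pt
Difference: 419.181 − 40.176 = 379.005pt

379.0pt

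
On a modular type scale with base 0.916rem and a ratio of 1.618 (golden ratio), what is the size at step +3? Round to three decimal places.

3.880rem

0.916 × 1.618³ = 0.916 × 4.23580 ≈ 3.880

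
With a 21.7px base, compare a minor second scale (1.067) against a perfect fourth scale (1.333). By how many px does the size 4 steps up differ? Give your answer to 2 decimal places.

40.39px

Minor second: 21.7 × 1.067⁴ = 28.1266px
Perfect fourth: 21.7 × 1.333⁴ = 68.5142px
Difference: 68.5142 − 28.1266 = 40.3876px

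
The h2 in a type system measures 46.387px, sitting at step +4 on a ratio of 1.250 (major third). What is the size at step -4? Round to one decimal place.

46.387 ÷ 1.250⁸ = 46.387 ÷ 5.96046 ≈ 7.782

7.8px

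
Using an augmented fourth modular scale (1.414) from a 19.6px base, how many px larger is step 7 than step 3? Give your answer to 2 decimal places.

Step 3: 19.6 × 1.414³ = 55.4121px
Step 7: 19.6 × 1.414⁷ = 221.5144px
Difference: 221.5144 − 55.4121 = 166.1023px

166.10px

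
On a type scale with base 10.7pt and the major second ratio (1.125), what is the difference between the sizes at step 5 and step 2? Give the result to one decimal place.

5.7pt

Step 2: 10.7 × 1.125² = 13.542pt
Step 5: 10.7 × 1.125⁵ = 19.282pt
Difference: 19.282 − 13.542 = 5.740pt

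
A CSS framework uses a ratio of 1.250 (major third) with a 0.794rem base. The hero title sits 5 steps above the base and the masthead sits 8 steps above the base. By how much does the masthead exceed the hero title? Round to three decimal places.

2.310rem

Step 5: 0.794 × 1.250⁵ = 2.42310rem
Step 8: 0.794 × 1.250⁸ = 4.73261rem
Difference: 4.73261 − 2.42310 = 2.30951rem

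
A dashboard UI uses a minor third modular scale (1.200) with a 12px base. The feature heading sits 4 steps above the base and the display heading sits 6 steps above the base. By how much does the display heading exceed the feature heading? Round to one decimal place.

10.9px

Step 4: 12.0 × 1.200⁴ = 24.883px
Step 6: 12.0 × 1.200⁶ = 35.832px
Difference: 35.832 − 24.883 = 10.949px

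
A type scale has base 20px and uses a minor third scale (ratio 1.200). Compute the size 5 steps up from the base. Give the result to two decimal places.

20.0 × 1.200⁵ = 20.0 × 2.48832 ≈ 49.77

49.77px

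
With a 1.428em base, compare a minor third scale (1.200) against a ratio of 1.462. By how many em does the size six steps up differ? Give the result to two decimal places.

Minor third: 1.428 × 1.200⁶ = 4.2640em
At 1.462: 1.428 × 1.462⁶ = 13.9448em
Difference: 13.9448 − 4.2640 = 9.6808em

9.68em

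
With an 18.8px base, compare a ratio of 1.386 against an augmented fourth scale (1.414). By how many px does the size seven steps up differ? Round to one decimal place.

27.8px

At 1.386: 18.8 × 1.386⁷ = 184.714px
Augmented fourth: 18.8 × 1.414⁷ = 212.473px
Difference: 212.473 − 184.714 = 27.759px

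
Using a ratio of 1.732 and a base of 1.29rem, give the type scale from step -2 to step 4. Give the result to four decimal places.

Step -2: 1.29 ÷ 1.732² = 0.4300
Step -1: 1.29 ÷ 1.732 = 0.7448
Step 0: 1.29rem
Step 1: 1.29 × 1.732 = 2.2343
Step 2: 1.29 × 1.732² = 3.8698
Step 3: 1.29 × 1.732³ = 6.7024
Step 4: 1.29 × 1.732⁴ = 11.6086

0.4300rem, 0.7448rem, 1.2900rem, 2.2343rem, 3.8698rem, 6.7024rem, 11.6086rem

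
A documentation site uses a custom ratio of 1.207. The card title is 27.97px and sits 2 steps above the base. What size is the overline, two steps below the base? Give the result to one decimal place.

13.2px

27.97 ÷ 1.207⁴ = 27.97 ÷ 2.12241 ≈ 13.178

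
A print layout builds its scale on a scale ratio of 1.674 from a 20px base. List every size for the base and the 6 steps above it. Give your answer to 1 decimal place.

Step 0: 20px
Step 1: 20.0 × 1.674 = 33.5
Step 2: 20.0 × 1.674² = 56.0
Step 3: 20.0 × 1.674³ = 93.8
Step 4: 20.0 × 1.674⁴ = 157.1
Step 5: 20.0 × 1.674⁵ = 262.9
Step 6: 20.0 × 1.674⁶ = 440.1

20.0px, 33.5px, 56.0px, 93.8px, 157.1px, 262.9px, 440.1px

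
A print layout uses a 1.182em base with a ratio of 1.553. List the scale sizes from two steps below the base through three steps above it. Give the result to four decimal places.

Step -2: 1.182 ÷ 1.553² = 0.4901
Step -1: 1.182 ÷ 1.553 = 0.7611
Step 0: 1.182em
Step 1: 1.182 × 1.553 = 1.8356
Step 2: 1.182 × 1.553² = 2.8508
Step 3: 1.182 × 1.553³ = 4.4272

0.4901em, 0.7611em, 1.1820em, 1.8356em, 2.8508em, 4.4272em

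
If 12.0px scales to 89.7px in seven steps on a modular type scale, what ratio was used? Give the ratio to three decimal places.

1.333

r⁷ = 89.7 / 12.0, so r = (89.7/12.0)^(1/7).
r = 7.4750^(1/7) ≈ 1.3329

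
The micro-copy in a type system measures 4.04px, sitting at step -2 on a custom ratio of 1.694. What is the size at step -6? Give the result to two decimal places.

Moving from step -2 to step -6 is 4 steps down, so divide by r⁴.
4.04 ÷ 1.694⁴ = 4.04 ÷ 8.23481 ≈ 0.491

0.49px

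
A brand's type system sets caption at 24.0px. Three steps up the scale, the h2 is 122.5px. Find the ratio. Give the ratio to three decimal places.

1.722

r³ = 122.5 / 24.0, so r = (122.5/24.0)^(1/3).
r = 5.1042^(1/3) ≈ 1.7218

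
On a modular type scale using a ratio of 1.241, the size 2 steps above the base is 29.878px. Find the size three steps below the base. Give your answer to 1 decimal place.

10.2px

Moving from step +2 to step -3 is 5 steps down, so divide by r⁵.
29.878 ÷ 1.241⁵ = 29.878 ÷ 2.94347 ≈ 10.151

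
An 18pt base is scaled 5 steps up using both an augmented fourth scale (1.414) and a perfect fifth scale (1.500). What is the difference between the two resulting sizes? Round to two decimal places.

34.94pt

Augmented fourth: 18.0 × 1.414⁵ = 101.7465pt
Perfect fifth: 18.0 × 1.500⁵ = 136.6875pt
Difference: 136.6875 − 101.7465 = 34.9410pt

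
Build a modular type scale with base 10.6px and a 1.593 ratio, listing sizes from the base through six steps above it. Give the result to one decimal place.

Step 0: 10.6px
Step 1: 10.6 × 1.593 = 16.9
Step 2: 10.6 × 1.593² = 26.9
Step 3: 10.6 × 1.593³ = 42.9
Step 4: 10.6 × 1.593⁴ = 68.3
Step 5: 10.6 × 1.593⁵ = 108.7
Step 6: 10.6 × 1.593⁶ = 173.2

10.6px, 16.9px, 26.9px, 42.9px, 68.3px, 108.7px, 173.2px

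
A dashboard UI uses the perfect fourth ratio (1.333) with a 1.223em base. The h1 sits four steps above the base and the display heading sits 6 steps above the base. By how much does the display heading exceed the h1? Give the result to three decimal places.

3.000em

Step 4: 1.223 × 1.333⁴ = 3.86142em
Step 6: 1.223 × 1.333⁶ = 6.86131em
Difference: 6.86131 − 3.86142 = 2.99989em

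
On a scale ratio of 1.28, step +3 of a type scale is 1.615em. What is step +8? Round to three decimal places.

1.615 × 1.28⁵ = 1.615 × 3.43597 ≈ 5.549

5.549em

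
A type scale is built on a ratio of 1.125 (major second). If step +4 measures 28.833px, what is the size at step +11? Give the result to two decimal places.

65.76px

28.833 × 1.125⁷ = 28.833 × 2.28070 ≈ 65.759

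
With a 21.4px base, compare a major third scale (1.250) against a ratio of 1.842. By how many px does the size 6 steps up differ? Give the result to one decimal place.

754.3px

Major third: 21.4 × 1.250⁶ = 81.635px
At 1.842: 21.4 × 1.842⁶ = 835.895px
Difference: 835.895 − 81.635 = 754.260px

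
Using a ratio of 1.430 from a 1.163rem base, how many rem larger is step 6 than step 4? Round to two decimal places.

Step 4: 1.163 × 1.430⁴ = 4.8632rem
Step 6: 1.163 × 1.430⁶ = 9.9448rem
Difference: 9.9448 − 4.8632 = 5.0816rem

5.08rem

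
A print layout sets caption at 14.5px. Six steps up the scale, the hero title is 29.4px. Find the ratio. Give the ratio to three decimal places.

1.125

The ratio satisfies 14.5 × r⁶ = 29.4, so r = (29.4 / 14.5)^(1/6).
r = 2.0276^(1/6) ≈ 1.1250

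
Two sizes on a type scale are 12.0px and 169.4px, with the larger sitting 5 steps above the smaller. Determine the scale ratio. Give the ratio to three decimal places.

r⁵ = 169.4 / 12.0, so r = (169.4/12.0)^(1/5).
r = 14.1167^(1/5) ≈ 1.6980

1.698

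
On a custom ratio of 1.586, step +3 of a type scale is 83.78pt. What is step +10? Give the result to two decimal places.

83.78 × 1.586⁷ = 83.78 × 25.24191 ≈ 2114.768

2114.77pt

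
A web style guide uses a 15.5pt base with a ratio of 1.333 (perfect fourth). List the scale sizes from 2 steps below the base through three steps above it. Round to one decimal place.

8.7pt, 11.6pt, 15.5pt, 20.7pt, 27.5pt, 36.7pt

Step -2: 15.5 ÷ 1.333² = 8.7
Step -1: 15.5 ÷ 1.333 = 11.6
Step 0: 15.5pt
Step 1: 15.5 × 1.333 = 20.7
Step 2: 15.5 × 1.333² = 27.5
Step 3: 15.5 × 1.333³ = 36.7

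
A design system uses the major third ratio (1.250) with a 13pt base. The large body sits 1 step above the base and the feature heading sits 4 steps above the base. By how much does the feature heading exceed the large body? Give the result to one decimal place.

15.5pt

Step 1: 13.0 × 1.250 = 16.250pt
Step 4: 13.0 × 1.250⁴ = 31.738pt
Difference: 31.738 − 16.250 = 15.488pt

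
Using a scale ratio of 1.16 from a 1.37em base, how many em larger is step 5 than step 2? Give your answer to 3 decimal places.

Step 2: 1.37 × 1.16² = 1.84347em
Step 5: 1.37 × 1.16⁵ = 2.87747em
Difference: 2.87747 − 1.84347 = 1.03400em

1.034em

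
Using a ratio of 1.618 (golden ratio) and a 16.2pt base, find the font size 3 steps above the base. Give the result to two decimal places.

68.62pt

16.2 × 1.618³ = 16.2 × 4.23580 ≈ 68.62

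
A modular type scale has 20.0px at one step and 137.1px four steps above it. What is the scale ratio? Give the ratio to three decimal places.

1.618

r⁴ = 137.1 / 20.0, so r = (137.1/20.0)^(1/4).
r = 6.8550^(1/4) ≈ 1.6181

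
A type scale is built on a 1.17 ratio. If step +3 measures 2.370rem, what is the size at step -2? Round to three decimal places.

2.370 ÷ 1.17⁵ = 2.370 ÷ 2.19245 ≈ 1.081

1.081rem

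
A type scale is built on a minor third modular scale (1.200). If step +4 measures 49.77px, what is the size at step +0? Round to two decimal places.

49.77 ÷ 1.200⁴ = 49.77 ÷ 2.07360 ≈ 24.002

24.00px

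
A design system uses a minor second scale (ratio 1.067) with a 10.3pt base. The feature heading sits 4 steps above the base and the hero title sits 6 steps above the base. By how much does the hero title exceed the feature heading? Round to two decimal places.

1.85pt

Step 4: 10.3 × 1.067⁴ = 13.3504pt
Step 6: 10.3 × 1.067⁶ = 15.1993pt
Difference: 15.1993 − 13.3504 = 1.8489pt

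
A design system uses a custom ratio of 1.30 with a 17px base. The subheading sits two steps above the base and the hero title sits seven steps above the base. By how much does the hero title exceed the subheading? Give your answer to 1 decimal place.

Step 2: 17.0 × 1.30² = 28.730px
Step 7: 17.0 × 1.30⁷ = 106.672px
Difference: 106.672 − 28.730 = 77.942px

77.9px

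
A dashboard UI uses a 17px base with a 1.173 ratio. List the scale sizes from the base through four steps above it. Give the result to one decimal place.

Step 0: 17px
Step 1: 17.0 × 1.173 = 19.9
Step 2: 17.0 × 1.173² = 23.4
Step 3: 17.0 × 1.173³ = 27.4
Step 4: 17.0 × 1.173⁴ = 32.2

17.0px, 19.9px, 23.4px, 27.4px, 32.2px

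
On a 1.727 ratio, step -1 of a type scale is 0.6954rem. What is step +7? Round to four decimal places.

0.6954 × 1.727⁸ = 0.6954 × 79.12955 ≈ 55.0267

55.0267rem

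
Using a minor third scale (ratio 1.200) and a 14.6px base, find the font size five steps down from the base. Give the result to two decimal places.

5.87px

14.6 ÷ 1.200⁵ = 14.6 ÷ 2.48832 ≈ 5.87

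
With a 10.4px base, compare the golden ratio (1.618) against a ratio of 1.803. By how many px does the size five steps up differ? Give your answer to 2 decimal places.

82.83px

Golden ratio: 10.4 × 1.618⁵ = 115.3257px
At 1.803: 10.4 × 1.803⁵ = 198.1582px
Difference: 198.1582 − 115.3257 = 82.8325px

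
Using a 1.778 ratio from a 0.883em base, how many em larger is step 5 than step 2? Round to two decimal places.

Step 2: 0.883 × 1.778² = 2.7914em
Step 5: 0.883 × 1.778⁵ = 15.6899em
Difference: 15.6899 − 2.7914 = 12.8985em

12.90em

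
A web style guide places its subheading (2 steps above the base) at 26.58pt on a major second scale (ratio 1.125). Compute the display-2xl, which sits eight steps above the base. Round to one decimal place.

53.9pt

26.58 × 1.125⁶ = 26.58 × 2.02729 ≈ 53.885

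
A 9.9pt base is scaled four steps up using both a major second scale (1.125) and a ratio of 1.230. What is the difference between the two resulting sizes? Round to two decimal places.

6.80pt

Major second: 9.9 × 1.125⁴ = 15.8579pt
At 1.230: 9.9 × 1.230⁴ = 22.6598pt
Difference: 22.6598 − 15.8579 = 6.8019pt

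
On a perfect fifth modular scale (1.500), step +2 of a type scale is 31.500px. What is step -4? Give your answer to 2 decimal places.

31.500 ÷ 1.500⁶ = 31.500 ÷ 11.39062 ≈ 2.765

2.77px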